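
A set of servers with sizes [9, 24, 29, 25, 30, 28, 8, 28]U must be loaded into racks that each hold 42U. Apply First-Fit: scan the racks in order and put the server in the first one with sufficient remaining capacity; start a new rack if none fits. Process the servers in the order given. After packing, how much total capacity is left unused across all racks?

71

9U → rack 1 (remaining 33U)
24U → rack 1 (remaining 9U)
29U → rack 2 (remaining 13U)
25U → rack 3 (remaining 17U)
30U → rack 4 (remaining 12U)
28U → rack 5 (remaining 14U)
8U → rack 1 (remaining 1U)
28U → rack 6 (remaining 14U)
6 racks × 42U = 252U; used 181U; unused 71U.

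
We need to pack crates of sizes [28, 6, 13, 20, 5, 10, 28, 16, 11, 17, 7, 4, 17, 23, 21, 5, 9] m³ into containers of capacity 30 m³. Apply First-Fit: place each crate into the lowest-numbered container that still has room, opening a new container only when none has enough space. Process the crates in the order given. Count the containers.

container 1: place 28 m³, 2 m³ left
container 2: place 6 m³, 24 m³ left
container 2: place 13 m³, 11 m³ left
container 3: place 20 m³, 10 m³ left
container 2: place 5 m³, 6 m³ left
container 3: place 10 m³, 0 m³ left
container 4: place 28 m³, 2 m³ left
container 5: place 16 m³, 14 m³ left
container 5: place 11 m³, 3 m³ left
container 6: place 17 m³, 13 m³ left
container 6: place 7 m³, 6 m³ left
container 2: place 4 m³, 2 m³ left
container 7: place 17 m³, 13 m³ left
container 8: place 23 m³, 7 m³ left
container 9: place 21 m³, 9 m³ left
container 6: place 5 m³, 1 m³ left
container 7: place 9 m³, 4 m³ left

9 containers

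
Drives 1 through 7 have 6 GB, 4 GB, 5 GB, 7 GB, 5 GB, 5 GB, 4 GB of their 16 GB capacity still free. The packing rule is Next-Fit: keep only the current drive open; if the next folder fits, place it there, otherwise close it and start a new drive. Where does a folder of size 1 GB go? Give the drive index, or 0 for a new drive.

7

Next-Fit only looks at drive 7, which has 4 GB free.
1 GB fits there.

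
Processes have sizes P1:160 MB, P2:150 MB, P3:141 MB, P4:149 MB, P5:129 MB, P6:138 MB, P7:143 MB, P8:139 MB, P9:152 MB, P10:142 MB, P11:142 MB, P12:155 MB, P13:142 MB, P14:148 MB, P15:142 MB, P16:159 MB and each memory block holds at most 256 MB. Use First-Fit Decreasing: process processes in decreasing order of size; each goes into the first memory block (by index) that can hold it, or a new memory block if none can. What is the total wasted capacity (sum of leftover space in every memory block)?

1765

Sorted descending: 160, 159, 155, 152, 150, 149, 148, 143, 142, 142, 142, 142, 141, 139, 138, 129.
memory block 1: place 160 MB, 96 MB left
memory block 2: place 159 MB, 97 MB left
memory block 3: place 155 MB, 101 MB left
memory block 4: place 152 MB, 104 MB left
memory block 5: place 150 MB, 106 MB left
memory block 6: place 149 MB, 107 MB left
memory block 7: place 148 MB, 108 MB left
memory block 8: place 143 MB, 113 MB left
memory block 9: place 142 MB, 114 MB left
memory block 10: place 142 MB, 114 MB left
memory block 11: place 142 MB, 114 MB left
memory block 12: place 142 MB, 114 MB left
memory block 13: place 141 MB, 115 MB left
memory block 14: place 139 MB, 117 MB left
memory block 15: place 138 MB, 118 MB left
memory block 16: place 129 MB, 127 MB left
16 memory blocks × 256 MB = 4096 MB; used 2331 MB; unused 1765 MB.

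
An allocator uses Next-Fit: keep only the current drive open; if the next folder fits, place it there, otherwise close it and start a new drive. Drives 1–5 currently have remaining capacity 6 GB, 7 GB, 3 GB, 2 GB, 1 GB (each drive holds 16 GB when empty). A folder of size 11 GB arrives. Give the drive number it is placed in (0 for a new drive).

0

Next-Fit only looks at drive 5, which has 1 GB free.
11 GB does not fit, so a new drive is opened.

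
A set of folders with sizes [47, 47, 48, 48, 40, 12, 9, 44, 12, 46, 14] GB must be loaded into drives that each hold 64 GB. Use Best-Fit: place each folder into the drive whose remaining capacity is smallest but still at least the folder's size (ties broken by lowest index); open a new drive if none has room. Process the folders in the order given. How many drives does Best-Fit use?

7

Put 47 GB in drive 1; 17 GB remain.
Put 47 GB in drive 2; 17 GB remain.
Put 48 GB in drive 3; 16 GB remain.
Put 48 GB in drive 4; 16 GB remain.
Put 40 GB in drive 5; 24 GB remain.
Put 12 GB in drive 3; 4 GB remain.
Put 9 GB in drive 4; 7 GB remain.
Put 44 GB in drive 6; 20 GB remain.
Put 12 GB in drive 1; 5 GB remain.
Put 46 GB in drive 7; 18 GB remain.
Put 14 GB in drive 2; 3 GB remain.
Final drives: [47,12] [47,14] [48,12] [48,9] [40] [44] [46].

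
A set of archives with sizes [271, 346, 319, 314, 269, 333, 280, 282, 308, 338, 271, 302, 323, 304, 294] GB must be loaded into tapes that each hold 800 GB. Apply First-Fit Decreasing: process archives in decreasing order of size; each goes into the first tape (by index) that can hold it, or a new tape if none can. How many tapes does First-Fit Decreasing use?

Sorted descending: 346, 338, 333, 323, 319, 314, 308, 304, 302, 294, 282, 280, 271, 271, 269.
Put 346 GB in tape 1; 454 GB remain.
Put 338 GB in tape 1; 116 GB remain.
Put 333 GB in tape 2; 467 GB remain.
Put 323 GB in tape 2; 144 GB remain.
Put 319 GB in tape 3; 481 GB remain.
Put 314 GB in tape 3; 167 GB remain.
Put 308 GB in tape 4; 492 GB remain.
Put 304 GB in tape 4; 188 GB remain.
Put 302 GB in tape 5; 498 GB remain.
Put 294 GB in tape 5; 204 GB remain.
Put 282 GB in tape 6; 518 GB remain.
Put 280 GB in tape 6; 238 GB remain.
Put 271 GB in tape 7; 529 GB remain.
Put 271 GB in tape 7; 258 GB remain.
Put 269 GB in tape 8; 531 GB remain.
Final tapes: [346,338] [333,323] [319,314] [308,304] [302,294] [282,280] [271,271] [269].

8 tapes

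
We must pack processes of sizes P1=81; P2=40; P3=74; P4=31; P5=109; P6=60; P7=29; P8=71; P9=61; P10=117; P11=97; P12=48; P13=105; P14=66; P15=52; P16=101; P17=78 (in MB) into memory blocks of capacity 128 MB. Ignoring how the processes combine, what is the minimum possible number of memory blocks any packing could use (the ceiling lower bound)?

10

Total size = 81 + 40 + 74 + 31 + 109 + 60 + 29 + 71 + 61 + 117 + 97 + 48 + 105 + 66 + 52 + 101 + 78 = 1220 MB.
⌈1220 / 128⌉ = 10.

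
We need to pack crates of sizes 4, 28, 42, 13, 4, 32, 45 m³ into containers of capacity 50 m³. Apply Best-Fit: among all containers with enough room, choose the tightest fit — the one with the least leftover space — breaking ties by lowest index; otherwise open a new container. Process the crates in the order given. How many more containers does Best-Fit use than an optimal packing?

0

Best-Fit: [4,28,13,4] [42] [32] [45] → 4 containers.
Total size 168 m³; any packing needs at least ⌈168/50⌉ = 4 containers.
So 4 is already optimal.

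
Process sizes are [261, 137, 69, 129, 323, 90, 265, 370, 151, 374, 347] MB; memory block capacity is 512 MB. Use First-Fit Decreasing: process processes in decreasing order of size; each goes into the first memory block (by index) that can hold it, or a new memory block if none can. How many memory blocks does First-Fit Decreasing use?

6

Sorted descending: 374, 370, 347, 323, 265, 261, 151, 137, 129, 90, 69.
Put 374 MB in memory block 1; 138 MB remain.
Put 370 MB in memory block 2; 142 MB remain.
Put 347 MB in memory block 3; 165 MB remain.
Put 323 MB in memory block 4; 189 MB remain.
Put 265 MB in memory block 5; 247 MB remain.
Put 261 MB in memory block 6; 251 MB remain.
Put 151 MB in memory block 3; 14 MB remain.
Put 137 MB in memory block 1; 1 MB remain.
Put 129 MB in memory block 2; 13 MB remain.
Put 90 MB in memory block 4; 99 MB remain.
Put 69 MB in memory block 4; 30 MB remain.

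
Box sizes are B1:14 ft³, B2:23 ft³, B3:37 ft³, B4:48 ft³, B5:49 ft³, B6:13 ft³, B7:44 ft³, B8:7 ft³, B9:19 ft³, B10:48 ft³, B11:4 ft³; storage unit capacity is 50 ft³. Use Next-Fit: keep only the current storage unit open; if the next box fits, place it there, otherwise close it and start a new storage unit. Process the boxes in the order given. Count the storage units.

B1 (14 ft³) → storage unit 1 (remaining 36 ft³)
B2 (23 ft³) → storage unit 1 (remaining 13 ft³)
B3 (37 ft³) → storage unit 2 (remaining 13 ft³)
B4 (48 ft³) → storage unit 3 (remaining 2 ft³)
B5 (49 ft³) → storage unit 4 (remaining 1 ft³)
B6 (13 ft³) → storage unit 5 (remaining 37 ft³)
B7 (44 ft³) → storage unit 6 (remaining 6 ft³)
B8 (7 ft³) → storage unit 7 (remaining 43 ft³)
B9 (19 ft³) → storage unit 7 (remaining 24 ft³)
B10 (48 ft³) → storage unit 8 (remaining 2 ft³)
B11 (4 ft³) → storage unit 9 (remaining 46 ft³)
Final storage units: [14,23] [37] [48] [49] [13] [44] [7,19] [48] [4].

9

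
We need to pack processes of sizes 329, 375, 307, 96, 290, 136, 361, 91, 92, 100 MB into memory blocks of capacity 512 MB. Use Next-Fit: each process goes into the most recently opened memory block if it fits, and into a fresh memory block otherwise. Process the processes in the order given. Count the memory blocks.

memory block 1: place 329 MB, 183 MB left
memory block 2: place 375 MB, 137 MB left
memory block 3: place 307 MB, 205 MB left
memory block 3: place 96 MB, 109 MB left
memory block 4: place 290 MB, 222 MB left
memory block 4: place 136 MB, 86 MB left
memory block 5: place 361 MB, 151 MB left
memory block 5: place 91 MB, 60 MB left
memory block 6: place 92 MB, 420 MB left
memory block 6: place 100 MB, 320 MB left

6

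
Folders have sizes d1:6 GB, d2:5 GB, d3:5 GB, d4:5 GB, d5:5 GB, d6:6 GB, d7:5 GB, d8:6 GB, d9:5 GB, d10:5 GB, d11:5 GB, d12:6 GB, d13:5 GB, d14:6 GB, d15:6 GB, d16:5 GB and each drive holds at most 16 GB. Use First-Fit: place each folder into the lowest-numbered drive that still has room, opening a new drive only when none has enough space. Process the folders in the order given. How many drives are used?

d1 (6 GB) → drive 1 (remaining 10 GB)
d2 (5 GB) → drive 1 (remaining 5 GB)
d3 (5 GB) → drive 1 (remaining 0 GB)
d4 (5 GB) → drive 2 (remaining 11 GB)
d5 (5 GB) → drive 2 (remaining 6 GB)
d6 (6 GB) → drive 2 (remaining 0 GB)
d7 (5 GB) → drive 3 (remaining 11 GB)
d8 (6 GB) → drive 3 (remaining 5 GB)
d9 (5 GB) → drive 3 (remaining 0 GB)
d10 (5 GB) → drive 4 (remaining 11 GB)
d11 (5 GB) → drive 4 (remaining 6 GB)
d12 (6 GB) → drive 4 (remaining 0 GB)
d13 (5 GB) → drive 5 (remaining 11 GB)
d14 (6 GB) → drive 5 (remaining 5 GB)
d15 (6 GB) → drive 6 (remaining 10 GB)
d16 (5 GB) → drive 5 (remaining 0 GB)

6 drives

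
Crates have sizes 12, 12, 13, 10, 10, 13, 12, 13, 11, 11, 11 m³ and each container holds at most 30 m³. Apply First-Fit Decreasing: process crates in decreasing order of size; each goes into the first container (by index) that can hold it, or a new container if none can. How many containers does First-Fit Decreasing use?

6 containers

Sorted descending: 13, 13, 13, 12, 12, 12, 11, 11, 11, 10, 10.
13 m³ → container 1 (remaining 17 m³)
13 m³ → container 1 (remaining 4 m³)
13 m³ → container 2 (remaining 17 m³)
12 m³ → container 2 (remaining 5 m³)
12 m³ → container 3 (remaining 18 m³)
12 m³ → container 3 (remaining 6 m³)
11 m³ → container 4 (remaining 19 m³)
11 m³ → container 4 (remaining 8 m³)
11 m³ → container 5 (remaining 19 m³)
10 m³ → container 5 (remaining 9 m³)
10 m³ → container 6 (remaining 20 m³)
Final containers: [13,13] [13,12] [12,12] [11,11] [11,10] [10].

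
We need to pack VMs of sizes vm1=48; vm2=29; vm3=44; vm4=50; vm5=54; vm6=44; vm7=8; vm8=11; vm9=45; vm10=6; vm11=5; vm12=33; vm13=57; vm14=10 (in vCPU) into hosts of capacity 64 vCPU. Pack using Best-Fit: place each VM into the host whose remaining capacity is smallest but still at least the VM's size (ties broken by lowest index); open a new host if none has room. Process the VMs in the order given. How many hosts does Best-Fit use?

Put vm1 (48 vCPU) in host 1; 16 vCPU remain.
Put vm2 (29 vCPU) in host 2; 35 vCPU remain.
Put vm3 (44 vCPU) in host 3; 20 vCPU remain.
Put vm4 (50 vCPU) in host 4; 14 vCPU remain.
Put vm5 (54 vCPU) in host 5; 10 vCPU remain.
Put vm6 (44 vCPU) in host 6; 20 vCPU remain.
Put vm7 (8 vCPU) in host 5; 2 vCPU remain.
Put vm8 (11 vCPU) in host 4; 3 vCPU remain.
Put vm9 (45 vCPU) in host 7; 19 vCPU remain.
Put vm10 (6 vCPU) in host 1; 10 vCPU remain.
Put vm11 (5 vCPU) in host 1; 5 vCPU remain.
Put vm12 (33 vCPU) in host 2; 2 vCPU remain.
Put vm13 (57 vCPU) in host 8; 7 vCPU remain.
Put vm14 (10 vCPU) in host 7; 9 vCPU remain.
Final hosts: [48,6,5] [29,33] [44] [50,11] [54,8] [44] [45,10] [57].

8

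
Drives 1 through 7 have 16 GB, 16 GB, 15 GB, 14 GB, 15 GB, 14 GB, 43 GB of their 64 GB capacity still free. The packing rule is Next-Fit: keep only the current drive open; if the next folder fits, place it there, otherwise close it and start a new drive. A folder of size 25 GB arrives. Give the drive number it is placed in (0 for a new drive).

Next-Fit only looks at drive 7, which has 43 GB free.
25 GB fits there.

7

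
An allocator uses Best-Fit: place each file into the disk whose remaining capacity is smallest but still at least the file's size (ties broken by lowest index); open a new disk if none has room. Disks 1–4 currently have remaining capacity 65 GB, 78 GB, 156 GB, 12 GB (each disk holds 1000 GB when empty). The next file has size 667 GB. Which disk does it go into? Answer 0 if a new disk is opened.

0

No disk has ≥ 667 GB free, so a new disk is opened.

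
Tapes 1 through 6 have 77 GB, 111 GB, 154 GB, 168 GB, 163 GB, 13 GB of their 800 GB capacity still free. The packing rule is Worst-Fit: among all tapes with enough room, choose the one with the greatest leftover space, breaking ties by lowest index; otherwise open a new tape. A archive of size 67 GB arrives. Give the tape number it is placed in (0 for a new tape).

4

Tapes with room: tape 1 (77 GB), tape 2 (111 GB), tape 3 (154 GB), tape 4 (168 GB), tape 5 (163 GB).
Most room is tape 4 with 168 GB free.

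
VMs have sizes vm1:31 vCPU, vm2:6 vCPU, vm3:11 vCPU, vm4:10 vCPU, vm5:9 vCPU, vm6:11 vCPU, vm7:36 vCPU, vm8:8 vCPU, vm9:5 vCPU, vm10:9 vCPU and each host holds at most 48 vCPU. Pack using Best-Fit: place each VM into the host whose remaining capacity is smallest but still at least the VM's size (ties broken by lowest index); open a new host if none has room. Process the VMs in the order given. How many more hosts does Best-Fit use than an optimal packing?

0

Best-Fit: [31,6,11] [10,9,11,5,9] [36,8] → 3 hosts.
Total size 136 vCPU; any packing needs at least ⌈136/48⌉ = 3 hosts.
So 3 is already optimal.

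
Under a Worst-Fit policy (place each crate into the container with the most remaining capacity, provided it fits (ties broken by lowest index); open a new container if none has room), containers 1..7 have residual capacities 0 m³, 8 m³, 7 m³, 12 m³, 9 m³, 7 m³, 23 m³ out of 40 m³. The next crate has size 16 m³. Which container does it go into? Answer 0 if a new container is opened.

7

Containers with room: container 7 (23 m³).
Most room is container 7 with 23 m³ free.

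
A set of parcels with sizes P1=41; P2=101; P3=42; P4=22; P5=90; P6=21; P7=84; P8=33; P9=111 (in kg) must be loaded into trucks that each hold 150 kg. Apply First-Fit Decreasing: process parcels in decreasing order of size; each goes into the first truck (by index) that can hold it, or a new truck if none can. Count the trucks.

Sorted descending: 111, 101, 90, 84, 42, 41, 33, 22, 21.
Put 111 kg in truck 1; 39 kg remain.
Put 101 kg in truck 2; 49 kg remain.
Put 90 kg in truck 3; 60 kg remain.
Put 84 kg in truck 4; 66 kg remain.
Put 42 kg in truck 2; 7 kg remain.
Put 41 kg in truck 3; 19 kg remain.
Put 33 kg in truck 1; 6 kg remain.
Put 22 kg in truck 4; 44 kg remain.
Put 21 kg in truck 4; 23 kg remain.
Final trucks: [111,33] [101,42] [90,41] [84,22,21].

4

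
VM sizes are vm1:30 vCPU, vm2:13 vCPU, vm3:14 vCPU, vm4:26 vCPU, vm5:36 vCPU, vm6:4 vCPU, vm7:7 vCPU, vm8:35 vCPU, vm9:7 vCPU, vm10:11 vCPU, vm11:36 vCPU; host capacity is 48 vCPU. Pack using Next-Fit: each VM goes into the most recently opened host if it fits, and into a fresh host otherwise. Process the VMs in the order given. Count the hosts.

5

host 1: place vm1 (30 vCPU), 18 vCPU left
host 1: place vm2 (13 vCPU), 5 vCPU left
host 2: place vm3 (14 vCPU), 34 vCPU left
host 2: place vm4 (26 vCPU), 8 vCPU left
host 3: place vm5 (36 vCPU), 12 vCPU left
host 3: place vm6 (4 vCPU), 8 vCPU left
host 3: place vm7 (7 vCPU), 1 vCPU left
host 4: place vm8 (35 vCPU), 13 vCPU left
host 4: place vm9 (7 vCPU), 6 vCPU left
host 5: place vm10 (11 vCPU), 37 vCPU left
host 5: place vm11 (36 vCPU), 1 vCPU left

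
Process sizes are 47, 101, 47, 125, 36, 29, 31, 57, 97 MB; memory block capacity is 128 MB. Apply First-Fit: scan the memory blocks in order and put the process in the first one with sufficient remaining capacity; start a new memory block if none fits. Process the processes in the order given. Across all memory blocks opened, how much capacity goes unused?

Put 47 MB in memory block 1; 81 MB remain.
Put 101 MB in memory block 2; 27 MB remain.
Put 47 MB in memory block 1; 34 MB remain.
Put 125 MB in memory block 3; 3 MB remain.
Put 36 MB in memory block 4; 92 MB remain.
Put 29 MB in memory block 1; 5 MB remain.
Put 31 MB in memory block 4; 61 MB remain.
Put 57 MB in memory block 4; 4 MB remain.
Put 97 MB in memory block 5; 31 MB remain.
5 memory blocks × 128 MB = 640 MB; used 570 MB; unused 70 MB.

70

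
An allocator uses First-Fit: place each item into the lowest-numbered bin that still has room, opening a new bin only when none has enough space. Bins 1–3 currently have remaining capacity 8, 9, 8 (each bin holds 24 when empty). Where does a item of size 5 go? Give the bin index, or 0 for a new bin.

Bins with room: bin 1 (8), bin 2 (9), bin 3 (8).
The first with room is bin 1.

1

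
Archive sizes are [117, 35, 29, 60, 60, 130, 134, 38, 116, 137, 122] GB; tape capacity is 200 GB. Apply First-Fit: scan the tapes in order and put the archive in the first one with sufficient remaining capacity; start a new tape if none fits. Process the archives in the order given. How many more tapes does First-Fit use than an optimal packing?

First-Fit: [117,35,29] [60,60,38] [130] [134] [116] [137] [122] → 7 tapes.
6 archives exceed 100 GB (half the capacity), and no two of those can share a tape, so at least 6 tapes are needed.
An optimal packing achieves that bound: [137,60] [134,60] [130,38,29] [122,35] [117] [116] → 6 tapes.
Excess: 7 − 6 = 1.

1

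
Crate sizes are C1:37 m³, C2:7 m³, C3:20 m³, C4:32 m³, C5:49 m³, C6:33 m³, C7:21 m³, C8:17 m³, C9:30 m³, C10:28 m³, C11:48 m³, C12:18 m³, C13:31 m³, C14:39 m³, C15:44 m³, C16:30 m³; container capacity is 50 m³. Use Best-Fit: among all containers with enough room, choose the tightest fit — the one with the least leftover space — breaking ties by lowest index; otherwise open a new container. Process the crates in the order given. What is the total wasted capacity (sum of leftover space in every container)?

116

C1 (37 m³) → container 1 (remaining 13 m³)
C2 (7 m³) → container 1 (remaining 6 m³)
C3 (20 m³) → container 2 (remaining 30 m³)
C4 (32 m³) → container 3 (remaining 18 m³)
C5 (49 m³) → container 4 (remaining 1 m³)
C6 (33 m³) → container 5 (remaining 17 m³)
C7 (21 m³) → container 2 (remaining 9 m³)
C8 (17 m³) → container 5 (remaining 0 m³)
C9 (30 m³) → container 6 (remaining 20 m³)
C10 (28 m³) → container 7 (remaining 22 m³)
C11 (48 m³) → container 8 (remaining 2 m³)
C12 (18 m³) → container 3 (remaining 0 m³)
C13 (31 m³) → container 9 (remaining 19 m³)
C14 (39 m³) → container 10 (remaining 11 m³)
C15 (44 m³) → container 11 (remaining 6 m³)
C16 (30 m³) → container 12 (remaining 20 m³)
12 containers × 50 m³ = 600 m³; used 484 m³; unused 116 m³.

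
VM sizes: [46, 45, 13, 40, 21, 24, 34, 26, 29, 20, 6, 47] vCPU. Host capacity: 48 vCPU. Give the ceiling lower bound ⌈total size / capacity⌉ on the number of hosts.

Total size = 46 + 45 + 13 + 40 + 21 + 24 + 34 + 26 + 29 + 20 + 6 + 47 = 351 vCPU.
⌈351 / 48⌉ = 8.

8 hosts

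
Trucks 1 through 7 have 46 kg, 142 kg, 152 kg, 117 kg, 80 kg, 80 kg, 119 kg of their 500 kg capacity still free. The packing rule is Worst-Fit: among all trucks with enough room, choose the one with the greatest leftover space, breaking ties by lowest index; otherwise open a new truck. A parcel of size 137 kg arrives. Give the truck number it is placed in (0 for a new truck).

Trucks with room: truck 2 (142 kg), truck 3 (152 kg).
Most room is truck 3 with 152 kg free.

3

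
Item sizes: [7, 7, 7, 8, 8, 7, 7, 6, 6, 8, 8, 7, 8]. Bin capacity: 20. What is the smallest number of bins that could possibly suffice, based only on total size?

5

Total size = 7 + 7 + 7 + 8 + 8 + 7 + 7 + 6 + 6 + 8 + 8 + 7 + 8 = 94.
⌈94 / 20⌉ = 5.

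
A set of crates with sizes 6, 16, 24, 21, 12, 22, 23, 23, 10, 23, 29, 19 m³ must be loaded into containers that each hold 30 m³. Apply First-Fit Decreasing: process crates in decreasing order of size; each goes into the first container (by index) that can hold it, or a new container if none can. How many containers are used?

9 containers

Sorted descending: 29, 24, 23, 23, 23, 22, 21, 19, 16, 12, 10, 6.
container 1: place 29 m³, 1 m³ left
container 2: place 24 m³, 6 m³ left
container 3: place 23 m³, 7 m³ left
container 4: place 23 m³, 7 m³ left
container 5: place 23 m³, 7 m³ left
container 6: place 22 m³, 8 m³ left
container 7: place 21 m³, 9 m³ left
container 8: place 19 m³, 11 m³ left
container 9: place 16 m³, 14 m³ left
container 9: place 12 m³, 2 m³ left
container 8: place 10 m³, 1 m³ left
container 2: place 6 m³, 0 m³ left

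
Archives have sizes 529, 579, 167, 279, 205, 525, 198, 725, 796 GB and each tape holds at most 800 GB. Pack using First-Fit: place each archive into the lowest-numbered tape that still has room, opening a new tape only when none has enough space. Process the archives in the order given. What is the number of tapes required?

6

529 GB → tape 1 (remaining 271 GB)
579 GB → tape 2 (remaining 221 GB)
167 GB → tape 1 (remaining 104 GB)
279 GB → tape 3 (remaining 521 GB)
205 GB → tape 2 (remaining 16 GB)
525 GB → tape 4 (remaining 275 GB)
198 GB → tape 3 (remaining 323 GB)
725 GB → tape 5 (remaining 75 GB)
796 GB → tape 6 (remaining 4 GB)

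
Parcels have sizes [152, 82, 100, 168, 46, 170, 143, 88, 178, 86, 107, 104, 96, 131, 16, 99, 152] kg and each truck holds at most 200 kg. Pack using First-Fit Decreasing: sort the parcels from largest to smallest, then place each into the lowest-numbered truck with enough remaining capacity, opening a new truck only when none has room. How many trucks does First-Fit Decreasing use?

11

Sorted descending: 178, 170, 168, 152, 152, 143, 131, 107, 104, 100, 99, 96, 88, 86, 82, 46, 16.
Put 178 kg in truck 1; 22 kg remain.
Put 170 kg in truck 2; 30 kg remain.
Put 168 kg in truck 3; 32 kg remain.
Put 152 kg in truck 4; 48 kg remain.
Put 152 kg in truck 5; 48 kg remain.
Put 143 kg in truck 6; 57 kg remain.
Put 131 kg in truck 7; 69 kg remain.
Put 107 kg in truck 8; 93 kg remain.
Put 104 kg in truck 9; 96 kg remain.
Put 100 kg in truck 10; 100 kg remain.
Put 99 kg in truck 10; 1 kg remain.
Put 96 kg in truck 9; 0 kg remain.
Put 88 kg in truck 8; 5 kg remain.
Put 86 kg in truck 11; 114 kg remain.
Put 82 kg in truck 11; 32 kg remain.
Put 46 kg in truck 4; 2 kg remain.
Put 16 kg in truck 1; 6 kg remain.
Final trucks: [178,16] [170] [168] [152,46] [152] [143] [131] [107,88] [104,96] [100,99] [86,82].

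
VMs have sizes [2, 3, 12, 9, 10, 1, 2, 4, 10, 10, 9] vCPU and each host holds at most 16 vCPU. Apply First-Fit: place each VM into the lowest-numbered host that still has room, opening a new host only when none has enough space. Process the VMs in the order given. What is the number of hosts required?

2 vCPU → host 1 (remaining 14 vCPU)
3 vCPU → host 1 (remaining 11 vCPU)
12 vCPU → host 2 (remaining 4 vCPU)
9 vCPU → host 1 (remaining 2 vCPU)
10 vCPU → host 3 (remaining 6 vCPU)
1 vCPU → host 1 (remaining 1 vCPU)
2 vCPU → host 2 (remaining 2 vCPU)
4 vCPU → host 3 (remaining 2 vCPU)
10 vCPU → host 4 (remaining 6 vCPU)
10 vCPU → host 5 (remaining 6 vCPU)
9 vCPU → host 6 (remaining 7 vCPU)

6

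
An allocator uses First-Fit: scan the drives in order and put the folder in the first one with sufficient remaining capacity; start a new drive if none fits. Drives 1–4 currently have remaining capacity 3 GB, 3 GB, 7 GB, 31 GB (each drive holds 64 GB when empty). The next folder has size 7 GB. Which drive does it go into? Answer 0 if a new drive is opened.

3

Drives with room: drive 3 (7 GB), drive 4 (31 GB).
The first with room is drive 3.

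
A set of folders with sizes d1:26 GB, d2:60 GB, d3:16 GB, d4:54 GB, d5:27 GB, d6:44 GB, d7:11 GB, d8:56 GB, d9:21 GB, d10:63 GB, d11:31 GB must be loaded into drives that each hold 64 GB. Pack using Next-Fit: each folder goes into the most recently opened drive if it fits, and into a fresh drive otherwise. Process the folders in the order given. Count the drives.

Put d1 (26 GB) in drive 1; 38 GB remain.
Put d2 (60 GB) in drive 2; 4 GB remain.
Put d3 (16 GB) in drive 3; 48 GB remain.
Put d4 (54 GB) in drive 4; 10 GB remain.
Put d5 (27 GB) in drive 5; 37 GB remain.
Put d6 (44 GB) in drive 6; 20 GB remain.
Put d7 (11 GB) in drive 6; 9 GB remain.
Put d8 (56 GB) in drive 7; 8 GB remain.
Put d9 (21 GB) in drive 8; 43 GB remain.
Put d10 (63 GB) in drive 9; 1 GB remain.
Put d11 (31 GB) in drive 10; 33 GB remain.

10 drives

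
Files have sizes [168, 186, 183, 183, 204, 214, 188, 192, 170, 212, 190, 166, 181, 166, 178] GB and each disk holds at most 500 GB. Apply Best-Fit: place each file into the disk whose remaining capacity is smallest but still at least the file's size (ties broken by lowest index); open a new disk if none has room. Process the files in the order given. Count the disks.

168 GB → disk 1 (remaining 332 GB)
186 GB → disk 1 (remaining 146 GB)
183 GB → disk 2 (remaining 317 GB)
183 GB → disk 2 (remaining 134 GB)
204 GB → disk 3 (remaining 296 GB)
214 GB → disk 3 (remaining 82 GB)
188 GB → disk 4 (remaining 312 GB)
192 GB → disk 4 (remaining 120 GB)
170 GB → disk 5 (remaining 330 GB)
212 GB → disk 5 (remaining 118 GB)
190 GB → disk 6 (remaining 310 GB)
166 GB → disk 6 (remaining 144 GB)
181 GB → disk 7 (remaining 319 GB)
166 GB → disk 7 (remaining 153 GB)
178 GB → disk 8 (remaining 322 GB)
Final disks: [168,186] [183,183] [204,214] [188,192] [170,212] [190,166] [181,166] [178].

8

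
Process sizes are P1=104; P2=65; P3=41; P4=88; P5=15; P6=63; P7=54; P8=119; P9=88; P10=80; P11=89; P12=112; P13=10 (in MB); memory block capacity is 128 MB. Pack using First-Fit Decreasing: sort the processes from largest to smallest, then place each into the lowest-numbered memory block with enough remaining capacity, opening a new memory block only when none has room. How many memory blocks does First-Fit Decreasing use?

9 memory blocks

Sorted descending: 119, 112, 104, 89, 88, 88, 80, 65, 63, 54, 41, 15, 10.
119 MB → memory block 1 (remaining 9 MB)
112 MB → memory block 2 (remaining 16 MB)
104 MB → memory block 3 (remaining 24 MB)
89 MB → memory block 4 (remaining 39 MB)
88 MB → memory block 5 (remaining 40 MB)
88 MB → memory block 6 (remaining 40 MB)
80 MB → memory block 7 (remaining 48 MB)
65 MB → memory block 8 (remaining 63 MB)
63 MB → memory block 8 (remaining 0 MB)
54 MB → memory block 9 (remaining 74 MB)
41 MB → memory block 7 (remaining 7 MB)
15 MB → memory block 2 (remaining 1 MB)
10 MB → memory block 3 (remaining 14 MB)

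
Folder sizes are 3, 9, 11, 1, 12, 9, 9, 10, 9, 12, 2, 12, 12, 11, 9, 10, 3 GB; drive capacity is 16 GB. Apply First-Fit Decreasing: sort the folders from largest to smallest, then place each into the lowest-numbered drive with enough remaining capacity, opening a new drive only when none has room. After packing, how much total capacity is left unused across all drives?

64

Sorted descending: 12, 12, 12, 12, 11, 11, 10, 10, 9, 9, 9, 9, 9, 3, 3, 2, 1.
Put 12 GB in drive 1; 4 GB remain.
Put 12 GB in drive 2; 4 GB remain.
Put 12 GB in drive 3; 4 GB remain.
Put 12 GB in drive 4; 4 GB remain.
Put 11 GB in drive 5; 5 GB remain.
Put 11 GB in drive 6; 5 GB remain.
Put 10 GB in drive 7; 6 GB remain.
Put 10 GB in drive 8; 6 GB remain.
Put 9 GB in drive 9; 7 GB remain.
Put 9 GB in drive 10; 7 GB remain.
Put 9 GB in drive 11; 7 GB remain.
Put 9 GB in drive 12; 7 GB remain.
Put 9 GB in drive 13; 7 GB remain.
Put 3 GB in drive 1; 1 GB remain.
Put 3 GB in drive 2; 1 GB remain.
Put 2 GB in drive 3; 2 GB remain.
Put 1 GB in drive 1; 0 GB remain.
13 drives × 16 GB = 208 GB; used 144 GB; unused 64 GB.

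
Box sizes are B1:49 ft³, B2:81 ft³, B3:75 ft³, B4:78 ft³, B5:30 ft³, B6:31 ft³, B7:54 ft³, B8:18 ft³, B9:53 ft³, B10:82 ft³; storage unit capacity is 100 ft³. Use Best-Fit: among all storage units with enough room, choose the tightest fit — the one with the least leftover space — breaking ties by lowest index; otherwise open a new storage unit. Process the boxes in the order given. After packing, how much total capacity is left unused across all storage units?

149

Put B1 (49 ft³) in storage unit 1; 51 ft³ remain.
Put B2 (81 ft³) in storage unit 2; 19 ft³ remain.
Put B3 (75 ft³) in storage unit 3; 25 ft³ remain.
Put B4 (78 ft³) in storage unit 4; 22 ft³ remain.
Put B5 (30 ft³) in storage unit 1; 21 ft³ remain.
Put B6 (31 ft³) in storage unit 5; 69 ft³ remain.
Put B7 (54 ft³) in storage unit 5; 15 ft³ remain.
Put B8 (18 ft³) in storage unit 2; 1 ft³ remain.
Put B9 (53 ft³) in storage unit 6; 47 ft³ remain.
Put B10 (82 ft³) in storage unit 7; 18 ft³ remain.
7 storage units × 100 ft³ = 700 ft³; used 551 ft³; unused 149 ft³.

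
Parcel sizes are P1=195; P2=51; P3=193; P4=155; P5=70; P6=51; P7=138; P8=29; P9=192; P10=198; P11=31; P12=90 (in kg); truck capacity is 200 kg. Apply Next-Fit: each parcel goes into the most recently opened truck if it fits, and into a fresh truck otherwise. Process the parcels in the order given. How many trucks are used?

truck 1: place P1 (195 kg), 5 kg left
truck 2: place P2 (51 kg), 149 kg left
truck 3: place P3 (193 kg), 7 kg left
truck 4: place P4 (155 kg), 45 kg left
truck 5: place P5 (70 kg), 130 kg left
truck 5: place P6 (51 kg), 79 kg left
truck 6: place P7 (138 kg), 62 kg left
truck 6: place P8 (29 kg), 33 kg left
truck 7: place P9 (192 kg), 8 kg left
truck 8: place P10 (198 kg), 2 kg left
truck 9: place P11 (31 kg), 169 kg left
truck 9: place P12 (90 kg), 79 kg left

9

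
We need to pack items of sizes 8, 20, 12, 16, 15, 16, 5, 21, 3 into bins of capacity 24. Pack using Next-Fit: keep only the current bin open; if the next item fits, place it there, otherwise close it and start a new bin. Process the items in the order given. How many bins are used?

7

Put 8 in bin 1; 16 remain.
Put 20 in bin 2; 4 remain.
Put 12 in bin 3; 12 remain.
Put 16 in bin 4; 8 remain.
Put 15 in bin 5; 9 remain.
Put 16 in bin 6; 8 remain.
Put 5 in bin 6; 3 remain.
Put 21 in bin 7; 3 remain.
Put 3 in bin 7; 0 remain.
Final bins: [8] [20] [12] [16] [15] [16,5] [21,3].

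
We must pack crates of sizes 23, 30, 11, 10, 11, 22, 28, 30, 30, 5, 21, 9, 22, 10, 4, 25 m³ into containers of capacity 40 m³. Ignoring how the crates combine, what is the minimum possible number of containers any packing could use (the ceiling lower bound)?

Total size = 23 + 30 + 11 + 10 + 11 + 22 + 28 + 30 + 30 + 5 + 21 + 9 + 22 + 10 + 4 + 25 = 291 m³.
⌈291 / 40⌉ = 8.

8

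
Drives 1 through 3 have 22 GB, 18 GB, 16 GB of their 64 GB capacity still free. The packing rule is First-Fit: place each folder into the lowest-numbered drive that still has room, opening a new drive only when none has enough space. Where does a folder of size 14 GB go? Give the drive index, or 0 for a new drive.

Drives with room: drive 1 (22 GB), drive 2 (18 GB), drive 3 (16 GB).
The first with room is drive 1.

1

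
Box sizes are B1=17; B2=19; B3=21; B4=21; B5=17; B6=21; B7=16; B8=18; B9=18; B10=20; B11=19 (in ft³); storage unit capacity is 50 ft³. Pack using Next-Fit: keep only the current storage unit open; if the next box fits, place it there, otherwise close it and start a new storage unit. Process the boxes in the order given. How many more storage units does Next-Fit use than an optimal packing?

Next-Fit: [17,19] [21,21] [17,21] [16,18] [18,20] [19] → 6 storage units.
Total size 207 ft³; any packing needs at least ⌈207/50⌉ = 5 storage units.
An optimal packing achieves that bound: [21,21] [21,20] [19,19] [18,18] [17,17,16] → 5 storage units.
Excess: 6 − 5 = 1.

1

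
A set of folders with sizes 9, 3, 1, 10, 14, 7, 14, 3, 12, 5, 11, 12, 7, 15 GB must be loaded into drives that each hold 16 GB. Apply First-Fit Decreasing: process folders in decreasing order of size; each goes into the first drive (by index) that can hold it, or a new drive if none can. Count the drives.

Sorted descending: 15, 14, 14, 12, 12, 11, 10, 9, 7, 7, 5, 3, 3, 1.
drive 1: place 15 GB, 1 GB left
drive 2: place 14 GB, 2 GB left
drive 3: place 14 GB, 2 GB left
drive 4: place 12 GB, 4 GB left
drive 5: place 12 GB, 4 GB left
drive 6: place 11 GB, 5 GB left
drive 7: place 10 GB, 6 GB left
drive 8: place 9 GB, 7 GB left
drive 8: place 7 GB, 0 GB left
drive 9: place 7 GB, 9 GB left
drive 6: place 5 GB, 0 GB left
drive 4: place 3 GB, 1 GB left
drive 5: place 3 GB, 1 GB left
drive 1: place 1 GB, 0 GB left

9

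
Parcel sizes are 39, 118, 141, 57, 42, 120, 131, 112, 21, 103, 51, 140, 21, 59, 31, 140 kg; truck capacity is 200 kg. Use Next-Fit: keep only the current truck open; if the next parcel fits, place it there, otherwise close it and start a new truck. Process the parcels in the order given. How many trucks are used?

Put 39 kg in truck 1; 161 kg remain.
Put 118 kg in truck 1; 43 kg remain.
Put 141 kg in truck 2; 59 kg remain.
Put 57 kg in truck 2; 2 kg remain.
Put 42 kg in truck 3; 158 kg remain.
Put 120 kg in truck 3; 38 kg remain.
Put 131 kg in truck 4; 69 kg remain.
Put 112 kg in truck 5; 88 kg remain.
Put 21 kg in truck 5; 67 kg remain.
Put 103 kg in truck 6; 97 kg remain.
Put 51 kg in truck 6; 46 kg remain.
Put 140 kg in truck 7; 60 kg remain.
Put 21 kg in truck 7; 39 kg remain.
Put 59 kg in truck 8; 141 kg remain.
Put 31 kg in truck 8; 110 kg remain.
Put 140 kg in truck 9; 60 kg remain.
Final trucks: [39,118] [141,57] [42,120] [131] [112,21] [103,51] [140,21] [59,31] [140].

9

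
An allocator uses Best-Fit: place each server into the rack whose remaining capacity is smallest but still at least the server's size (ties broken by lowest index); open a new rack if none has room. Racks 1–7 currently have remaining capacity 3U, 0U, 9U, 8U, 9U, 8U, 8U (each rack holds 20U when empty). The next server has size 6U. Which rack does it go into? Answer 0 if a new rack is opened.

Racks with room: rack 3 (9U), rack 4 (8U), rack 5 (9U), rack 6 (8U), rack 7 (8U).
Tightest fit is rack 4 with 8U free.

4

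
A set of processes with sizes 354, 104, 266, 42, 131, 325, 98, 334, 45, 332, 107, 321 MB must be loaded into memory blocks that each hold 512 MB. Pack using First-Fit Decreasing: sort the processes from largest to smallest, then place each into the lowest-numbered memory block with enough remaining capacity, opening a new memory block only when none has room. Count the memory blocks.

6

Sorted descending: 354, 334, 332, 325, 321, 266, 131, 107, 104, 98, 45, 42.
354 MB → memory block 1 (remaining 158 MB)
334 MB → memory block 2 (remaining 178 MB)
332 MB → memory block 3 (remaining 180 MB)
325 MB → memory block 4 (remaining 187 MB)
321 MB → memory block 5 (remaining 191 MB)
266 MB → memory block 6 (remaining 246 MB)
131 MB → memory block 1 (remaining 27 MB)
107 MB → memory block 2 (remaining 71 MB)
104 MB → memory block 3 (remaining 76 MB)
98 MB → memory block 4 (remaining 89 MB)
45 MB → memory block 2 (remaining 26 MB)
42 MB → memory block 3 (remaining 34 MB)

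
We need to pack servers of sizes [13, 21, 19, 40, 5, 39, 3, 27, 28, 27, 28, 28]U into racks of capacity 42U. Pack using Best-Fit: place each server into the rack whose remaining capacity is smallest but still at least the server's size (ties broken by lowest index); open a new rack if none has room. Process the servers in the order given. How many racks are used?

9 racks

rack 1: place 13U, 29U left
rack 1: place 21U, 8U left
rack 2: place 19U, 23U left
rack 3: place 40U, 2U left
rack 1: place 5U, 3U left
rack 4: place 39U, 3U left
rack 1: place 3U, 0U left
rack 5: place 27U, 15U left
rack 6: place 28U, 14U left
rack 7: place 27U, 15U left
rack 8: place 28U, 14U left
rack 9: place 28U, 14U left
Final racks: [13,21,5,3] [19] [40] [39] [27] [28] [27] [28] [28].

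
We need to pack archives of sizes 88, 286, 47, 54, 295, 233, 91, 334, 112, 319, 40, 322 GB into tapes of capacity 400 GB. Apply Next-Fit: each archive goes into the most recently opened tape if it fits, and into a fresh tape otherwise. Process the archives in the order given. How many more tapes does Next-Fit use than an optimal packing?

Next-Fit: [88,286] [47,54,295] [233,91] [334] [112] [319,40] [322] → 7 tapes.
Total size 2221 GB; any packing needs at least ⌈2221/400⌉ = 6 tapes.
An optimal packing achieves that bound: [334,54] [322,47] [319,40] [295,91] [286,112] [233,88] → 6 tapes.
Excess: 7 − 6 = 1.

1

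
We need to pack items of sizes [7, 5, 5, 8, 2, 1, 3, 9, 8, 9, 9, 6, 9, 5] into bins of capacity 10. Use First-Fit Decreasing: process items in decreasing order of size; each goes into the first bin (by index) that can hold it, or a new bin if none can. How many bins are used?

10

Sorted descending: 9, 9, 9, 9, 8, 8, 7, 6, 5, 5, 5, 3, 2, 1.
bin 1: place 9, 1 left
bin 2: place 9, 1 left
bin 3: place 9, 1 left
bin 4: place 9, 1 left
bin 5: place 8, 2 left
bin 6: place 8, 2 left
bin 7: place 7, 3 left
bin 8: place 6, 4 left
bin 9: place 5, 5 left
bin 9: place 5, 0 left
bin 10: place 5, 5 left
bin 7: place 3, 0 left
bin 5: place 2, 0 left
bin 1: place 1, 0 left
Final bins: [9,1] [9] [9] [9] [8,2] [8] [7,3] [6] [5,5] [5].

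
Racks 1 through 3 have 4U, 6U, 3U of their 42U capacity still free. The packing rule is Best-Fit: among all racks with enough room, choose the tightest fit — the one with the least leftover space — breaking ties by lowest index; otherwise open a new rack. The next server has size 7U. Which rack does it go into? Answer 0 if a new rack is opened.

No rack has ≥ 7U free, so a new rack is opened.

0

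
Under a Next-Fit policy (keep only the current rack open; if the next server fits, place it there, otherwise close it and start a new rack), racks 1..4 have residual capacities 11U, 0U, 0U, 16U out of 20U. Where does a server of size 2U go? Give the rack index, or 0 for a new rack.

Next-Fit only looks at rack 4, which has 16U free.
2U fits there.

4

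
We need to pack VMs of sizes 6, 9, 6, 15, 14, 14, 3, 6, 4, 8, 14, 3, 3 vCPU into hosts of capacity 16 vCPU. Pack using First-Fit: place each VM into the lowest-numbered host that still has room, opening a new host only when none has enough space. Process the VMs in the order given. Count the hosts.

8 hosts

Put 6 vCPU in host 1; 10 vCPU remain.
Put 9 vCPU in host 1; 1 vCPU remain.
Put 6 vCPU in host 2; 10 vCPU remain.
Put 15 vCPU in host 3; 1 vCPU remain.
Put 14 vCPU in host 4; 2 vCPU remain.
Put 14 vCPU in host 5; 2 vCPU remain.
Put 3 vCPU in host 2; 7 vCPU remain.
Put 6 vCPU in host 2; 1 vCPU remain.
Put 4 vCPU in host 6; 12 vCPU remain.
Put 8 vCPU in host 6; 4 vCPU remain.
Put 14 vCPU in host 7; 2 vCPU remain.
Put 3 vCPU in host 6; 1 vCPU remain.
Put 3 vCPU in host 8; 13 vCPU remain.
Final hosts: [6,9] [6,3,6] [15] [14] [14] [4,8,3] [14] [3].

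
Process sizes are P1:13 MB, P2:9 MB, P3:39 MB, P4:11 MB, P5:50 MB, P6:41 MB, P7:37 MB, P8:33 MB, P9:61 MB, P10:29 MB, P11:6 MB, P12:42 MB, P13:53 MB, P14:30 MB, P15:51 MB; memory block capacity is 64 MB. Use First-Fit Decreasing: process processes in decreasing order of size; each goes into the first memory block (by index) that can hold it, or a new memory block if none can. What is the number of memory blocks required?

Sorted descending: 61, 53, 51, 50, 42, 41, 39, 37, 33, 30, 29, 13, 11, 9, 6.
Put 61 MB in memory block 1; 3 MB remain.
Put 53 MB in memory block 2; 11 MB remain.
Put 51 MB in memory block 3; 13 MB remain.
Put 50 MB in memory block 4; 14 MB remain.
Put 42 MB in memory block 5; 22 MB remain.
Put 41 MB in memory block 6; 23 MB remain.
Put 39 MB in memory block 7; 25 MB remain.
Put 37 MB in memory block 8; 27 MB remain.
Put 33 MB in memory block 9; 31 MB remain.
Put 30 MB in memory block 9; 1 MB remain.
Put 29 MB in memory block 10; 35 MB remain.
Put 13 MB in memory block 3; 0 MB remain.
Put 11 MB in memory block 2; 0 MB remain.
Put 9 MB in memory block 4; 5 MB remain.
Put 6 MB in memory block 5; 16 MB remain.

10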